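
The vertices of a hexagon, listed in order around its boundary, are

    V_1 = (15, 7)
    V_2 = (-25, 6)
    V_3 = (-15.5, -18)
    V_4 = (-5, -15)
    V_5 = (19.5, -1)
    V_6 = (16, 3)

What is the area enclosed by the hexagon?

694.75

Apply the shoelace (surveyor's) formula: 2A = Σ (x_i·y_{i+1} − x_{i+1}·y_i), indices taken mod 6.
Σ = (265) + (543) + (142.5) + (297.5) + (74.5) + (67) = 1389.5
Area = |Σ|/2 = 694.75.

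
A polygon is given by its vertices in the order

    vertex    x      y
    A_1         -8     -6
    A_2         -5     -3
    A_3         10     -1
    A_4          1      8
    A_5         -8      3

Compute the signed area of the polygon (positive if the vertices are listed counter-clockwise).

124.5

A_1→A_2: (-8)(-3) − (-5)(-6) = -6
A_2→A_3: (-5)(-1) − (10)(-3) = 35
A_3→A_4: (10)(8) − (1)(-1) = 81
A_4→A_5: (1)(3) − (-8)(8) = 67
A_5→A_1: (-8)(-6) − (-8)(3) = 72
Σ = 249
Signed area = Σ/2 = 124.5 (positive ⇒ counter-clockwise traversal).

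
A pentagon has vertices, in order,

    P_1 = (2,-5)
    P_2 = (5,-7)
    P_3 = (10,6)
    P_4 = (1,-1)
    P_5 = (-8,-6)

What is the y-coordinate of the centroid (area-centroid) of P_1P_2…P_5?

Apply Gauss's area formula. First the cross-terms c_i = x_i·y_{i+1} − x_{i+1}·y_i:
  11, 100, -16, -14, 52  ⇒  2A = 133, A = 66.5.
Then Σ (y_i + y_{i+1})·c_i = -786, so ȳ = -786 / (6·66.5) = -262/133.

-262/133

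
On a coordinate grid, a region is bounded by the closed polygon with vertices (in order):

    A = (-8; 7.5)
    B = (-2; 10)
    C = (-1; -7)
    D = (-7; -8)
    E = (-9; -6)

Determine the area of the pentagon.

Apply the shoelace (surveyor's) formula: 2A = Σ (x_i·y_{i+1} − x_{i+1}·y_i), indices taken mod 5.
Cross-terms: -65, 24, -41, -30, -115.5  ⇒  Σ = -227.5
Area = |Σ|/2 = 113.75.

113.75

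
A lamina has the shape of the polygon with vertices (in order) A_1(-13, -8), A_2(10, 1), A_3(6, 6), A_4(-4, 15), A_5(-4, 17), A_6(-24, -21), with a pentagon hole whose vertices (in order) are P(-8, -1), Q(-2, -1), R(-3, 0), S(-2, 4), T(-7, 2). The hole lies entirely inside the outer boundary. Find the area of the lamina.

Outer boundary:
Apply Gauss's area formula: 2A = Σ (x_i·y_{i+1} − x_{i+1}·y_i), indices taken mod 6.
A_1→A_2: (-13)(1) − (10)(-8) = 67
A_2→A_3: (10)(6) − (6)(1) = 54
A_3→A_4: (6)(15) − (-4)(6) = 114
A_4→A_5: (-4)(17) − (-4)(15) = -8
A_5→A_6: (-4)(-21) − (-24)(17) = 492
A_6→A_1: (-24)(-8) − (-13)(-21) = -81
Σ = 638
Area = |Σ|/2 = 319.
Hole:
P→Q: (-8)(-1) − (-2)(-1) = 6
Q→R: (-2)(0) − (-3)(-1) = -3
R→S: (-3)(4) − (-2)(0) = -12
S→T: (-2)(2) − (-7)(4) = 24
T→P: (-7)(-1) − (-8)(2) = 23
Σ = 38
Area = |Σ|/2 = 19.
Net area = 319 − 19 = 300.

300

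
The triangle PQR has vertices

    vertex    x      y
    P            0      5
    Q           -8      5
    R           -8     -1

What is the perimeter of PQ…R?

|PQ| = √((-8)² + (0)²) = √64 = 8
|QR| = √((0)² + (-6)²) = √36 = 6
|RP| = √((8)² + (6)²) = √100 = 10
Perimeter = 8 + 6 + 10 = 24.

24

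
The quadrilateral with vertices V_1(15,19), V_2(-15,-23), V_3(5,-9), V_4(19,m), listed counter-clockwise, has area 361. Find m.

The doubled signed area Σ (x_i y_{i+1} − x_{i+1} y_i) is linear in m.
With m=0 it equals 722; the coefficient of m is -10 (from the two edges through V_4).
So -10·m + 722 = 2·361 = 722 ⇒ m = 0.

0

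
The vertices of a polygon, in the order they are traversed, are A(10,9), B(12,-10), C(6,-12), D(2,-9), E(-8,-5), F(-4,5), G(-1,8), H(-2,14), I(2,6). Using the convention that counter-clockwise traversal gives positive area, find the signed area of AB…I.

Apply the surveyor's formula: 2A = Σ (x_i·y_{i+1} − x_{i+1}·y_i), indices taken mod 9.
Σ = (-208) + (-84) + (-30) + (-82) + (-60) + (-27) + (2) + (-40) + (-42) = -571
Signed area = Σ/2 = -285.5 (negative ⇒ clockwise traversal).

-285.5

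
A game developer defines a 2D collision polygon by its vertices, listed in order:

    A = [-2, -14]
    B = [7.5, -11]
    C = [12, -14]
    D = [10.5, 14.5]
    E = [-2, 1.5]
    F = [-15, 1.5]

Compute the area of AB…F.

376.125

Σ = (127) + (27) + (321) + (44.75) + (19.5) + (213) = 752.25
Area = |Σ|/2 = 376.125.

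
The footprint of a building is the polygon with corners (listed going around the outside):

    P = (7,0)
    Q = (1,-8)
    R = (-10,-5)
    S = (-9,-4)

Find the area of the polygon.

59

Cross-terms: -56, -85, -5, 28  ⇒  Σ = -118
Area = |Σ|/2 = 59.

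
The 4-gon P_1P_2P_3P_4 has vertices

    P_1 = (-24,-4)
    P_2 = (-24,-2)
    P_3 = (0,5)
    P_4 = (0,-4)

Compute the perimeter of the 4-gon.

|P_1P_2| = √((0)² + (2)²) = √4 = 2
|P_2P_3| = √((24)² + (7)²) = √625 = 25
|P_3P_4| = √((0)² + (-9)²) = √81 = 9
|P_4P_1| = √((-24)² + (0)²) = √576 = 24
Perimeter = 2 + 25 + 9 + 24 = 60.

60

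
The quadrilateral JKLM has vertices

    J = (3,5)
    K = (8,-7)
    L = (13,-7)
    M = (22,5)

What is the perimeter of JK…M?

|JK| = √((5)² + (-12)²) = √169 = 13
|KL| = √((5)² + (0)²) = √25 = 5
|LM| = √((9)² + (12)²) = √225 = 15
|MJ| = √((-19)² + (0)²) = √361 = 19
Perimeter = 13 + 5 + 15 + 19 = 52.

52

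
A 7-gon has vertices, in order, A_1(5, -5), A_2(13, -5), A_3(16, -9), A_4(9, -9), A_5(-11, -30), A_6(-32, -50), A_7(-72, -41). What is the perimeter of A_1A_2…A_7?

204

|A_1A_2| = √((8)² + (0)²) = √64 = 8
|A_2A_3| = √((3)² + (-4)²) = √25 = 5
|A_3A_4| = √((-7)² + (0)²) = √49 = 7
|A_4A_5| = √((-20)² + (-21)²) = √841 = 29
|A_5A_6| = √((-21)² + (-20)²) = √841 = 29
|A_6A_7| = √((-40)² + (9)²) = √1681 = 41
|A_7A_1| = √((77)² + (36)²) = √7225 = 85
Perimeter = 8 + 5 + 7 + 29 + 29 + 41 + 85 = 204.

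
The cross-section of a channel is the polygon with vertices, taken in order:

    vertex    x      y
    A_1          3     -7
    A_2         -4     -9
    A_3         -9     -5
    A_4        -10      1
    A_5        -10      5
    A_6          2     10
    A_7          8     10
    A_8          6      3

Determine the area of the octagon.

Apply the shoelace formula: 2A = Σ (x_i·y_{i+1} − x_{i+1}·y_i), indices taken mod 8.
Cross-terms: -55, -61, -59, -40, -110, -60, -36, -51  ⇒  Σ = -472
Area = |Σ|/2 = 236.

236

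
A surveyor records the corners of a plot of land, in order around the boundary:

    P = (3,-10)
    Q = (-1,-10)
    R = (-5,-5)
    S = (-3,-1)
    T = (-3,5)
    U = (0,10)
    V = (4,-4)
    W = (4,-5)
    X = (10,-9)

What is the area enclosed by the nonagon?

Apply the shoelace formula: 2A = Σ (x_i·y_{i+1} − x_{i+1}·y_i), indices taken mod 9.
Cross-terms: -40, -45, -10, -18, -30, -40, -4, 14, -73  ⇒  Σ = -246
Area = |Σ|/2 = 123.

123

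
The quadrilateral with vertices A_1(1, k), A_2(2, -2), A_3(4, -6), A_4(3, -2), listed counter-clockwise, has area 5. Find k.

4

The doubled signed area Σ (x_i y_{i+1} − x_{i+1} y_i) is linear in k.
With k=0 it equals 6; the coefficient of k is 1 (from the two edges through A_1).
So 1·k + 6 = 2·5 = 10 ⇒ k = 4.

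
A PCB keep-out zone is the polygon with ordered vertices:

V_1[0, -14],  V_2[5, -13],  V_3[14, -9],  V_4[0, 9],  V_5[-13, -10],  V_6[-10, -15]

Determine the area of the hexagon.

342.5

Cross-terms: 70, 137, 126, 117, 95, 140  ⇒  Σ = 685
Area = |Σ|/2 = 342.5.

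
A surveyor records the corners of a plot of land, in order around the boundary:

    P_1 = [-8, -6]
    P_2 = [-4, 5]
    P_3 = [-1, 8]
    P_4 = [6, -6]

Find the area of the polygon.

108.5

Apply the shoelace (surveyor's) formula: 2A = Σ (x_i·y_{i+1} − x_{i+1}·y_i), indices taken mod 4.
P_1→P_2: (-8)(5) − (-4)(-6) = -64
P_2→P_3: (-4)(8) − (-1)(5) = -27
P_3→P_4: (-1)(-6) − (6)(8) = -42
P_4→P_1: (6)(-6) − (-8)(-6) = -84
Σ = -217
Area = |Σ|/2 = 108.5.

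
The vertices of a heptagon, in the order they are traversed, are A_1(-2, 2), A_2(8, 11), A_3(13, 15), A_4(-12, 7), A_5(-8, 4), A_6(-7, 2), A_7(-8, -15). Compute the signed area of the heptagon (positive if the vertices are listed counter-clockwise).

Apply Gauss's area formula: 2A = Σ (x_i·y_{i+1} − x_{i+1}·y_i), indices taken mod 7.
Σ = (-38) + (-23) + (271) + (8) + (12) + (121) + (-46) = 305
Signed area = Σ/2 = 152.5 (positive ⇒ counter-clockwise traversal).

152.5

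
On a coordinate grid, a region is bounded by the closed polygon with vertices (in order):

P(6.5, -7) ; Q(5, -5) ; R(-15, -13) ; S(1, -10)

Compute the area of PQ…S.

41.75

Apply the surveyor's formula: 2A = Σ (x_i·y_{i+1} − x_{i+1}·y_i), indices taken mod 4.
Σ = (2.5) + (-140) + (163) + (58) = 83.5
Area = |Σ|/2 = 41.75.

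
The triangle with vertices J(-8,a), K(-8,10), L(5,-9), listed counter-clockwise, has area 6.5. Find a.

Write out the shoelace sum; only the two edges meeting at J involve a:
2·Area = [(5·a − (-8)·(-9)) + ((-8)·10 − (-8)·a)] + 22
       = 13·a + -130 = 13
⇒ a = 11.

11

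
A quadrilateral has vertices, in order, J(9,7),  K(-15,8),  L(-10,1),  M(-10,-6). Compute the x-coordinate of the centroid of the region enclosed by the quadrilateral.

Apply the shoelace (surveyor's) formula. First the cross-terms c_i = x_i·y_{i+1} − x_{i+1}·y_i:
  177, 65, 70, -16  ⇒  2A = 296, A = 148.
Then Σ (x_i + x_{i+1})·c_i = -4071, so x̄ = -4071 / (6·148) = -1357/296.

-1357/296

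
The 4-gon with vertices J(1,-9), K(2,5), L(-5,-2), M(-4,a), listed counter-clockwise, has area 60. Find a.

The doubled signed area Σ (x_i y_{i+1} − x_{i+1} y_i) is linear in a.
With a=0 it equals 72; the coefficient of a is -6 (from the two edges through M).
So -6·a + 72 = 2·60 = 120 ⇒ a = -8.

-8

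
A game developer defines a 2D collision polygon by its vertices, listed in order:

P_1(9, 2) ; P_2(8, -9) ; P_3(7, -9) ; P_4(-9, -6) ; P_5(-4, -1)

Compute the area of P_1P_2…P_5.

121.5

Cross-terms: -97, -9, -123, -15, 1  ⇒  Σ = -243
Area = |Σ|/2 = 121.5.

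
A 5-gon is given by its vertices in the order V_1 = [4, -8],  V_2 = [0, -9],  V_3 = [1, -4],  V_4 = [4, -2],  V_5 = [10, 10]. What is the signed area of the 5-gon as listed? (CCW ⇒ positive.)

-36.5

Apply the shoelace formula: 2A = Σ (x_i·y_{i+1} − x_{i+1}·y_i), indices taken mod 5.
Σ = (-36) + (9) + (14) + (60) + (-120) = -73
Signed area = Σ/2 = -36.5 (negative ⇒ clockwise traversal).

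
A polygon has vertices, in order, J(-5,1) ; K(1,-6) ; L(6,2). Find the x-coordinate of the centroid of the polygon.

Apply the shoelace (surveyor's) formula. First the cross-terms c_i = x_i·y_{i+1} − x_{i+1}·y_i:
  29, 38, 16  ⇒  2A = 83, A = 41.5.
Then Σ (x_i + x_{i+1})·c_i = 166, so x̄ = 166 / (6·41.5) = 2/3.

2/3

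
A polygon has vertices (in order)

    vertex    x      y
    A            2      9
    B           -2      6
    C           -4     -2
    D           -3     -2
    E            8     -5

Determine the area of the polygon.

Cross-terms: 30, 28, 2, 31, 82  ⇒  Σ = 173
Area = |Σ|/2 = 86.5.

86.5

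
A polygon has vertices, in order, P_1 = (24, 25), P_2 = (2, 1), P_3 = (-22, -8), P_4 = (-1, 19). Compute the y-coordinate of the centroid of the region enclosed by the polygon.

Apply the shoelace (surveyor's) formula. First the cross-terms c_i = x_i·y_{i+1} − x_{i+1}·y_i:
  -26, 6, -426, -481  ⇒  2A = -927, A = -463.5.
Then Σ (y_i + y_{i+1})·c_i = -26568, so ȳ = -26568 / (6·(-463.5)) = 984/103.

984/103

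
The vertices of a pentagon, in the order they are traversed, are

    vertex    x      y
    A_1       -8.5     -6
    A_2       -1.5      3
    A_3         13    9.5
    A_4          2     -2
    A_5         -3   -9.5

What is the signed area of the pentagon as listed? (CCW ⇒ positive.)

-110.25

Apply the shoelace formula: 2A = Σ (x_i·y_{i+1} − x_{i+1}·y_i), indices taken mod 5.
A_1→A_2: (-8.5)(3) − (-1.5)(-6) = -34.5
A_2→A_3: (-1.5)(9.5) − (13)(3) = -53.25
A_3→A_4: (13)(-2) − (2)(9.5) = -45
A_4→A_5: (2)(-9.5) − (-3)(-2) = -25
A_5→A_1: (-3)(-6) − (-8.5)(-9.5) = -62.75
Σ = -220.5
Signed area = Σ/2 = -110.25 (negative ⇒ clockwise traversal).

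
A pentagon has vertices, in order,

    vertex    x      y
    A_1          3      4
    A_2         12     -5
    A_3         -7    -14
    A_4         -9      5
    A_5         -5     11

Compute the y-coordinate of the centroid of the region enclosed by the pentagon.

Apply Gauss's area formula. First the cross-terms c_i = x_i·y_{i+1} − x_{i+1}·y_i:
  -63, -203, -161, -74, -53  ⇒  2A = -554, A = -277.
Then Σ (y_i + y_{i+1})·c_i = 3390, so ȳ = 3390 / (6·(-277)) = -565/277.

-565/277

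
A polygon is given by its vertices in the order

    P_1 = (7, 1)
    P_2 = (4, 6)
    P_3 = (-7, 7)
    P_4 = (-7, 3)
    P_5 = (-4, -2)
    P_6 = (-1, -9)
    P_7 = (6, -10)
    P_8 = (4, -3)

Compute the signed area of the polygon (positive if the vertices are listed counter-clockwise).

153.5

Apply the surveyor's formula: 2A = Σ (x_i·y_{i+1} − x_{i+1}·y_i), indices taken mod 8.
Σ = (38) + (70) + (28) + (26) + (34) + (64) + (22) + (25) = 307
Signed area = Σ/2 = 153.5 (positive ⇒ counter-clockwise traversal).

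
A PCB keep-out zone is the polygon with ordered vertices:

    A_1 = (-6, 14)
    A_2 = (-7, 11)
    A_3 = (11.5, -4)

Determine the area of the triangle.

35.25

Σ = (32) + (-98.5) + (137) = 70.5
Area = |Σ|/2 = 35.25.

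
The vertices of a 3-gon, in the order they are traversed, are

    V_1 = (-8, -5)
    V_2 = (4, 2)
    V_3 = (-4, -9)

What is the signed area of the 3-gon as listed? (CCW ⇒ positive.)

-38

Apply the surveyor's formula: 2A = Σ (x_i·y_{i+1} − x_{i+1}·y_i), indices taken mod 3.
Σ = (4) + (-28) + (-52) = -76
Signed area = Σ/2 = -38 (negative ⇒ clockwise traversal).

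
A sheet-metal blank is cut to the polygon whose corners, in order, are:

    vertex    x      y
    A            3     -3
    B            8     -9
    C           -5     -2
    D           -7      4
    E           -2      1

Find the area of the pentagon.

47

Cross-terms: -3, -61, -34, 1, 3  ⇒  Σ = -94
Area = |Σ|/2 = 47.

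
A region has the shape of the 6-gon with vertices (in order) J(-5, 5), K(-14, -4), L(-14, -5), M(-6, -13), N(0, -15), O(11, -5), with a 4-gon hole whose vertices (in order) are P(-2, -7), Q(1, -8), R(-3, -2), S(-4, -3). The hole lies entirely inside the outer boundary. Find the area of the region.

Outer boundary:
Apply the surveyor's formula: 2A = Σ (x_i·y_{i+1} − x_{i+1}·y_i), indices taken mod 6.
Σ = (90) + (14) + (152) + (90) + (165) + (30) = 541
Area = |Σ|/2 = 270.5.
Hole:
Apply Gauss's area formula: 2A = Σ (x_i·y_{i+1} − x_{i+1}·y_i), indices taken mod 4.
Σ = (23) + (-26) + (1) + (22) = 20
Area = |Σ|/2 = 10.
Net area = 270.5 − 10 = 260.5.

260.5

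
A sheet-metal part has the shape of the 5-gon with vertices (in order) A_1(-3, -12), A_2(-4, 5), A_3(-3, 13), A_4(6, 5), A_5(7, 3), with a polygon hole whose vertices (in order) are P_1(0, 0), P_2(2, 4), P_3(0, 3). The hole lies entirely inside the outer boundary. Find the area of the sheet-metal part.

139.5

Outer boundary:
Apply the shoelace formula: 2A = Σ (x_i·y_{i+1} − x_{i+1}·y_i), indices taken mod 5.
Σ = (-63) + (-37) + (-93) + (-17) + (-75) = -285
Area = |Σ|/2 = 142.5.
Hole:
Apply the surveyor's formula: 2A = Σ (x_i·y_{i+1} − x_{i+1}·y_i), indices taken mod 3.
Cross-terms: 0, 6, 0  ⇒  Σ = 6
Area = |Σ|/2 = 3.
Net area = 142.5 − 3 = 139.5.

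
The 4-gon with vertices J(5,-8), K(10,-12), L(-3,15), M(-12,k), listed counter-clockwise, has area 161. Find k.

11

Write out the shoelace sum; only the two edges meeting at M involve k:
2·Area = [((-3)·k − (-12)·15) + ((-12)·(-8) − 5·k)] + 134
       = -8·k + 410 = 322
⇒ k = 11.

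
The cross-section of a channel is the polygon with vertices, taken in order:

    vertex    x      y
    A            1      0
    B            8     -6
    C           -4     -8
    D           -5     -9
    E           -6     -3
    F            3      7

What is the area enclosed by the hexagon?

88.5

A→B: (1)(-6) − (8)(0) = -6
B→C: (8)(-8) − (-4)(-6) = -88
C→D: (-4)(-9) − (-5)(-8) = -4
D→E: (-5)(-3) − (-6)(-9) = -39
E→F: (-6)(7) − (3)(-3) = -33
F→A: (3)(0) − (1)(7) = -7
Σ = -177
Area = |Σ|/2 = 88.5.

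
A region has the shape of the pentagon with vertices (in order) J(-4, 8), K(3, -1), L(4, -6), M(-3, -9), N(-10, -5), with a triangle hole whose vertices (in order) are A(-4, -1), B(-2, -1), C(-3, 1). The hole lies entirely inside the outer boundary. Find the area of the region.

129.5

Outer boundary:
J→K: (-4)(-1) − (3)(8) = -20
K→L: (3)(-6) − (4)(-1) = -14
L→M: (4)(-9) − (-3)(-6) = -54
M→N: (-3)(-5) − (-10)(-9) = -75
N→J: (-10)(8) − (-4)(-5) = -100
Σ = -263
Area = |Σ|/2 = 131.5.
Hole:
Apply the surveyor's formula: 2A = Σ (x_i·y_{i+1} − x_{i+1}·y_i), indices taken mod 3.
Σ = (2) + (-5) + (7) = 4
Area = |Σ|/2 = 2.
Net area = 131.5 − 2 = 129.5.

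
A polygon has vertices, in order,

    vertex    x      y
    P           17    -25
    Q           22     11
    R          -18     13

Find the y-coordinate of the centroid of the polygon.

Apply the shoelace (surveyor's) formula. First the cross-terms c_i = x_i·y_{i+1} − x_{i+1}·y_i:
  737, 484, 229  ⇒  2A = 1450, A = 725.
Then Σ (y_i + y_{i+1})·c_i = -1450, so ȳ = -1450 / (6·725) = -1/3.

-1/3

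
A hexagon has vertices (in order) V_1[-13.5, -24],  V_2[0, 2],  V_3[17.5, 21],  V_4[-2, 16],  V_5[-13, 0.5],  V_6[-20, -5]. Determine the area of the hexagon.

477.25

Apply the shoelace (surveyor's) formula: 2A = Σ (x_i·y_{i+1} − x_{i+1}·y_i), indices taken mod 6.
Cross-terms: -27, -35, 322, 207, 75, 412.5  ⇒  Σ = 954.5
Area = |Σ|/2 = 477.25.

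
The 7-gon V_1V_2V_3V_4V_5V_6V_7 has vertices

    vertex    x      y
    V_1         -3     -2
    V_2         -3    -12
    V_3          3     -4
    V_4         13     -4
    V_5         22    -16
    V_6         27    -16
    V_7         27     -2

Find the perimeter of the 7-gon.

|V_1V_2| = √((0)² + (-10)²) = √100 = 10
|V_2V_3| = √((6)² + (8)²) = √100 = 10
|V_3V_4| = √((10)² + (0)²) = √100 = 10
|V_4V_5| = √((9)² + (-12)²) = √225 = 15
|V_5V_6| = √((5)² + (0)²) = √25 = 5
|V_6V_7| = √((0)² + (14)²) = √196 = 14
|V_7V_1| = √((-30)² + (0)²) = √900 = 30
Perimeter = 10 + 10 + 10 + 15 + 5 + 14 + 30 = 94.

94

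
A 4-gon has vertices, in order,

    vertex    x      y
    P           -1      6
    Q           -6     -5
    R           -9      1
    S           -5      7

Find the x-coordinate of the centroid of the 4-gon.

-68/13

Apply the shoelace formula. First the cross-terms c_i = x_i·y_{i+1} − x_{i+1}·y_i:
  41, -51, -58, -23  ⇒  2A = -91, A = -45.5.
Then Σ (x_i + x_{i+1})·c_i = 1428, so x̄ = 1428 / (6·(-45.5)) = -68/13.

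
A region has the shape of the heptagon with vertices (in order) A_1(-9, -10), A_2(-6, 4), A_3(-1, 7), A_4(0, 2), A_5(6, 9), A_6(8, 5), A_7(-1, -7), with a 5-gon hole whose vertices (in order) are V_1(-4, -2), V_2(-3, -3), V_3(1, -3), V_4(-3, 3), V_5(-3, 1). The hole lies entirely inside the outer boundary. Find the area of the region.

Outer boundary:
Apply Gauss's area formula: 2A = Σ (x_i·y_{i+1} − x_{i+1}·y_i), indices taken mod 7.
Σ = (-96) + (-38) + (-2) + (-12) + (-42) + (-51) + (-53) = -294
Area = |Σ|/2 = 147.
Hole:
Apply the shoelace (surveyor's) formula: 2A = Σ (x_i·y_{i+1} − x_{i+1}·y_i), indices taken mod 5.
V_1→V_2: (-4)(-3) − (-3)(-2) = 6
V_2→V_3: (-3)(-3) − (1)(-3) = 12
V_3→V_4: (1)(3) − (-3)(-3) = -6
V_4→V_5: (-3)(1) − (-3)(3) = 6
V_5→V_1: (-3)(-2) − (-4)(1) = 10
Σ = 28
Area = |Σ|/2 = 14.
Net area = 147 − 14 = 133.

133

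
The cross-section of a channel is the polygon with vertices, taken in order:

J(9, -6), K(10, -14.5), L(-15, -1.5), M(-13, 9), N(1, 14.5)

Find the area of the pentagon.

Apply the shoelace formula: 2A = Σ (x_i·y_{i+1} − x_{i+1}·y_i), indices taken mod 5.
Σ = (-70.5) + (-232.5) + (-154.5) + (-197.5) + (-136.5) = -791.5
Area = |Σ|/2 = 395.75.

395.75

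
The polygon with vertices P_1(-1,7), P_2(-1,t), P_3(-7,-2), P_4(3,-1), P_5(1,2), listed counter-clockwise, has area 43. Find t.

The doubled signed area Σ (x_i y_{i+1} − x_{i+1} y_i) is linear in t.
With t=0 it equals 38; the coefficient of t is 6 (from the two edges through P_2).
So 6·t + 38 = 2·43 = 86 ⇒ t = 8.

8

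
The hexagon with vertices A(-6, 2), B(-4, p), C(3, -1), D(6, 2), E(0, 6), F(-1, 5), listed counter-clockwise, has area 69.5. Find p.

Write out the shoelace sum; only the two edges meeting at B involve p:
2·Area = [((-6)·p − (-4)·2) + ((-4)·(-1) − 3·p)] + 82
       = -9·p + 94 = 139
⇒ p = -5.

-5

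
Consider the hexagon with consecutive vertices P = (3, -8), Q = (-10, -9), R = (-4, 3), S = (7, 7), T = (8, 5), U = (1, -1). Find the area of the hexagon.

130.5

Cross-terms: -107, -66, -49, -21, -13, -5  ⇒  Σ = -261
Area = |Σ|/2 = 130.5.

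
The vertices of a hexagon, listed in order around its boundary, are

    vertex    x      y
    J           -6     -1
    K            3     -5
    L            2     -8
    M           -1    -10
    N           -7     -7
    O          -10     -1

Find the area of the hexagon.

65.5

Apply the shoelace formula: 2A = Σ (x_i·y_{i+1} − x_{i+1}·y_i), indices taken mod 6.
Σ = (33) + (-14) + (-28) + (-63) + (-63) + (4) = -131
Area = |Σ|/2 = 65.5.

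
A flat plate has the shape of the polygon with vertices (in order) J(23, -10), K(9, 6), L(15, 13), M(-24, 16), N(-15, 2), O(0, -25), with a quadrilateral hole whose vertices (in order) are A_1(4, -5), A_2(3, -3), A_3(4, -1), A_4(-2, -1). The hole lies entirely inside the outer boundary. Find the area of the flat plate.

964.5

Outer boundary:
Apply Gauss's area formula: 2A = Σ (x_i·y_{i+1} − x_{i+1}·y_i), indices taken mod 6.
Cross-terms: 228, 27, 552, 192, 375, 575  ⇒  Σ = 1949
Area = |Σ|/2 = 974.5.
Hole:
Σ = (3) + (9) + (-6) + (14) = 20
Area = |Σ|/2 = 10.
Net area = 974.5 − 10 = 964.5.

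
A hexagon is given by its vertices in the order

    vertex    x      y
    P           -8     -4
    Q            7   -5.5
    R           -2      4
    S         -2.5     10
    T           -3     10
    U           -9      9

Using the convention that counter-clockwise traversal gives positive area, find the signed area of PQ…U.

Cross-terms: 72, 17, -10, 5, 63, 108  ⇒  Σ = 255
Signed area = Σ/2 = 127.5 (positive ⇒ counter-clockwise traversal).

127.5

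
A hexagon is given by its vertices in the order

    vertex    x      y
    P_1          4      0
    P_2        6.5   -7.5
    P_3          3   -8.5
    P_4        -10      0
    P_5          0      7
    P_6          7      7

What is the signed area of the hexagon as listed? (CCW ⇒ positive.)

Apply Gauss's area formula: 2A = Σ (x_i·y_{i+1} − x_{i+1}·y_i), indices taken mod 6.
Cross-terms: -30, -32.75, -85, -70, -49, -28  ⇒  Σ = -294.75
Signed area = Σ/2 = -147.375 (negative ⇒ clockwise traversal).

-147.375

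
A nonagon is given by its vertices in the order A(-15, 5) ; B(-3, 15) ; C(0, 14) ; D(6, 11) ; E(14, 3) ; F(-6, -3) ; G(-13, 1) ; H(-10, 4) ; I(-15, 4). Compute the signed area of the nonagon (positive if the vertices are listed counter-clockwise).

-289

Apply the shoelace (surveyor's) formula: 2A = Σ (x_i·y_{i+1} − x_{i+1}·y_i), indices taken mod 9.
Σ = (-210) + (-42) + (-84) + (-136) + (-24) + (-45) + (-42) + (20) + (-15) = -578
Signed area = Σ/2 = -289 (negative ⇒ clockwise traversal).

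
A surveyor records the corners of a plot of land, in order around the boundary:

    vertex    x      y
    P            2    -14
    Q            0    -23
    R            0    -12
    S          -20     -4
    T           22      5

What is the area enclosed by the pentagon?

308

Apply the shoelace formula: 2A = Σ (x_i·y_{i+1} − x_{i+1}·y_i), indices taken mod 5.
Σ = (-46) + (0) + (-240) + (-12) + (-318) = -616
Area = |Σ|/2 = 308.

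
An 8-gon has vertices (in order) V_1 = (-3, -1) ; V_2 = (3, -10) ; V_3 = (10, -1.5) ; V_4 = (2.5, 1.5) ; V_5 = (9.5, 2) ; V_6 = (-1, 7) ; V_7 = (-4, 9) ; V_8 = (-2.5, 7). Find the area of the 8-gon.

121.75

Σ = (33) + (95.5) + (18.75) + (-9.25) + (68.5) + (19) + (-5.5) + (23.5) = 243.5
Area = |Σ|/2 = 121.75.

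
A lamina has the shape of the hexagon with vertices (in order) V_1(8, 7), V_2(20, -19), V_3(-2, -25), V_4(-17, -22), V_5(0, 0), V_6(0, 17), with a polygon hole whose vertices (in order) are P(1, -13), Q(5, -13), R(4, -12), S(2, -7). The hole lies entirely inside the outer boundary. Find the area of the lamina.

Outer boundary:
Σ = (-292) + (-538) + (-381) + (0) + (0) + (-136) = -1347
Area = |Σ|/2 = 673.5.
Hole:
Apply Gauss's area formula: 2A = Σ (x_i·y_{i+1} − x_{i+1}·y_i), indices taken mod 4.
Σ = (52) + (-8) + (-4) + (-19) = 21
Area = |Σ|/2 = 10.5.
Net area = 673.5 − 10.5 = 663.

663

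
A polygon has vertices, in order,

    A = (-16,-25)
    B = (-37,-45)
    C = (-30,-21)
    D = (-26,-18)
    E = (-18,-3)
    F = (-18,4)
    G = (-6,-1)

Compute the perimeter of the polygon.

122

|AB| = √((-21)² + (-20)²) = √841 = 29
|BC| = √((7)² + (24)²) = √625 = 25
|CD| = √((4)² + (3)²) = √25 = 5
|DE| = √((8)² + (15)²) = √289 = 17
|EF| = √((0)² + (7)²) = √49 = 7
|FG| = √((12)² + (-5)²) = √169 = 13
|GA| = √((-10)² + (-24)²) = √676 = 26
Perimeter = 29 + 25 + 5 + 17 + 7 + 13 + 26 = 122.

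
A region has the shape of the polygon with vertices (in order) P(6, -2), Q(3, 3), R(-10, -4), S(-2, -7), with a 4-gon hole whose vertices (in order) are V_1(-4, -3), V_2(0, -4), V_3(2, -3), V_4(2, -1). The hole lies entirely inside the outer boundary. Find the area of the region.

66

Outer boundary:
Apply the shoelace (surveyor's) formula: 2A = Σ (x_i·y_{i+1} − x_{i+1}·y_i), indices taken mod 4.
Σ = (24) + (18) + (62) + (46) = 150
Area = |Σ|/2 = 75.
Hole:
Apply the shoelace formula: 2A = Σ (x_i·y_{i+1} − x_{i+1}·y_i), indices taken mod 4.
Cross-terms: 16, 8, 4, -10  ⇒  Σ = 18
Area = |Σ|/2 = 9.
Net area = 75 − 9 = 66.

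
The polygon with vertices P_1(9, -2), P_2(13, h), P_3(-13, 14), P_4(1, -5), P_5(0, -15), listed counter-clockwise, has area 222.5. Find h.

3

The doubled signed area Σ (x_i y_{i+1} − x_{i+1} y_i) is linear in h.
With h=0 it equals 379; the coefficient of h is 22 (from the two edges through P_2).
So 22·h + 379 = 2·222.5 = 445 ⇒ h = 3.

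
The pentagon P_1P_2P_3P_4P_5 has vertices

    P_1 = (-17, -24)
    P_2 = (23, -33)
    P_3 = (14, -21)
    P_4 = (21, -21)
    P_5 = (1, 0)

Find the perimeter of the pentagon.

|P_1P_2| = √((40)² + (-9)²) = √1681 = 41
|P_2P_3| = √((-9)² + (12)²) = √225 = 15
|P_3P_4| = √((7)² + (0)²) = √49 = 7
|P_4P_5| = √((-20)² + (21)²) = √841 = 29
|P_5P_1| = √((-18)² + (-24)²) = √900 = 30
Perimeter = 41 + 15 + 7 + 29 + 30 = 122.

122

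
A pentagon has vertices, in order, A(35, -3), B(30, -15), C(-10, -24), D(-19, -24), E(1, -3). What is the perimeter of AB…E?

126

|AB| = √((-5)² + (-12)²) = √169 = 13
|BC| = √((-40)² + (-9)²) = √1681 = 41
|CD| = √((-9)² + (0)²) = √81 = 9
|DE| = √((20)² + (21)²) = √841 = 29
|EA| = √((34)² + (0)²) = √1156 = 34
Perimeter = 13 + 41 + 9 + 29 + 34 = 126.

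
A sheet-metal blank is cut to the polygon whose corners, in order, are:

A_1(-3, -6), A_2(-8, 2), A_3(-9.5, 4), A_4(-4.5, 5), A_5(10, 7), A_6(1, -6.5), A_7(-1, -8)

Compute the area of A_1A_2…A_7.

141.25

Apply the surveyor's formula: 2A = Σ (x_i·y_{i+1} − x_{i+1}·y_i), indices taken mod 7.
Σ = (-54) + (-13) + (-29.5) + (-81.5) + (-72) + (-14.5) + (-18) = -282.5
Area = |Σ|/2 = 141.25.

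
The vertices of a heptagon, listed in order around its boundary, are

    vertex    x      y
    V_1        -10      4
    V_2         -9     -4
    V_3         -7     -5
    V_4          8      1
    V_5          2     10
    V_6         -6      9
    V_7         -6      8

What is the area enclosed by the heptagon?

172

Apply the shoelace formula: 2A = Σ (x_i·y_{i+1} − x_{i+1}·y_i), indices taken mod 7.
Σ = (76) + (17) + (33) + (78) + (78) + (6) + (56) = 344
Area = |Σ|/2 = 172.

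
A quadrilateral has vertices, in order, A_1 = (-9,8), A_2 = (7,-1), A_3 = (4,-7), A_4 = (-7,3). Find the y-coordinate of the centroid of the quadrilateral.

70/237

Apply the surveyor's formula. First the cross-terms c_i = x_i·y_{i+1} − x_{i+1}·y_i:
  -47, -45, -37, -29  ⇒  2A = -158, A = -79.
Then Σ (y_i + y_{i+1})·c_i = -140, so ȳ = -140 / (6·(-79)) = 70/237.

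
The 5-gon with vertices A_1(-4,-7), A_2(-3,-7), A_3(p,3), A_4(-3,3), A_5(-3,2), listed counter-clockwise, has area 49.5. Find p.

Write out the shoelace sum; only the two edges meeting at A_3 involve p:
2·Area = [((-3)·3 − p·(-7)) + (p·3 − (-3)·3)] + 39
       = 10·p + 39 = 99
⇒ p = 6.

6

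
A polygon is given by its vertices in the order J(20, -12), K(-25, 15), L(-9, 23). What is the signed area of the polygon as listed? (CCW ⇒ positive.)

Apply Gauss's area formula: 2A = Σ (x_i·y_{i+1} − x_{i+1}·y_i), indices taken mod 3.
Σ = (0) + (-440) + (-352) = -792
Signed area = Σ/2 = -396 (negative ⇒ clockwise traversal).

-396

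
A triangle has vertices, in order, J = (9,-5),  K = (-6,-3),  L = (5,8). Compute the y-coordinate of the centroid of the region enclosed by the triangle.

Apply the surveyor's formula. First the cross-terms c_i = x_i·y_{i+1} − x_{i+1}·y_i:
  -57, -33, -97  ⇒  2A = -187, A = -93.5.
Then Σ (y_i + y_{i+1})·c_i = 0, so ȳ = 0 / (6·(-93.5)) = 0.

0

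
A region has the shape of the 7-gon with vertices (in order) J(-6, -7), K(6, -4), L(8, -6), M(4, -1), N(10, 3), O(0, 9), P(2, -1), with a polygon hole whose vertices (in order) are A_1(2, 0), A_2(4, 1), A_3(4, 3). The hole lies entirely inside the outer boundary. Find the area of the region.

74

Outer boundary:
J→K: (-6)(-4) − (6)(-7) = 66
K→L: (6)(-6) − (8)(-4) = -4
L→M: (8)(-1) − (4)(-6) = 16
M→N: (4)(3) − (10)(-1) = 22
N→O: (10)(9) − (0)(3) = 90
O→P: (0)(-1) − (2)(9) = -18
P→J: (2)(-7) − (-6)(-1) = -20
Σ = 152
Area = |Σ|/2 = 76.
Hole:
Apply Gauss's area formula: 2A = Σ (x_i·y_{i+1} − x_{i+1}·y_i), indices taken mod 3.
Σ = (2) + (8) + (-6) = 4
Area = |Σ|/2 = 2.
Net area = 76 − 2 = 74.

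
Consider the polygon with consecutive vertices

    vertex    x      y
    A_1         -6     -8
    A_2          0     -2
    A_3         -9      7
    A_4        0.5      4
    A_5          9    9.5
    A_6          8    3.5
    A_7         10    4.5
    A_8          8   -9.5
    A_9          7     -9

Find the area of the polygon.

Apply the surveyor's formula: 2A = Σ (x_i·y_{i+1} − x_{i+1}·y_i), indices taken mod 9.
Cross-terms: 12, -18, -39.5, -31.25, -44.5, 1, -131, -5.5, -110  ⇒  Σ = -366.75
Area = |Σ|/2 = 183.375.

183.375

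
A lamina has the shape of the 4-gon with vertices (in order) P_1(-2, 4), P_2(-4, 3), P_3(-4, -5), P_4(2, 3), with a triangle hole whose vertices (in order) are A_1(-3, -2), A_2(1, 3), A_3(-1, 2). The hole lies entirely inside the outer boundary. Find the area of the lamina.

Outer boundary:
P_1→P_2: (-2)(3) − (-4)(4) = 10
P_2→P_3: (-4)(-5) − (-4)(3) = 32
P_3→P_4: (-4)(3) − (2)(-5) = -2
P_4→P_1: (2)(4) − (-2)(3) = 14
Σ = 54
Area = |Σ|/2 = 27.
Hole:
Apply Gauss's area formula: 2A = Σ (x_i·y_{i+1} − x_{i+1}·y_i), indices taken mod 3.
Cross-terms: -7, 5, 8  ⇒  Σ = 6
Area = |Σ|/2 = 3.
Net area = 27 − 3 = 24.

24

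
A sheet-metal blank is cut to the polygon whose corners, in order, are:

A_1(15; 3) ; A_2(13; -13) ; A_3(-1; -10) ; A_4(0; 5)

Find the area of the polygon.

Σ = (-234) + (-143) + (-5) + (-75) = -457
Area = |Σ|/2 = 228.5.

228.5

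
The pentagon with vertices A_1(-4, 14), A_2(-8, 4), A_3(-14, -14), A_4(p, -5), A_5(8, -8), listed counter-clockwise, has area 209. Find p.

Write out the shoelace sum; only the two edges meeting at A_4 involve p:
2·Area = [((-14)·(-5) − p·(-14)) + (p·(-8) − 8·(-5))] + 344
       = 6·p + 454 = 418
⇒ p = -6.

-6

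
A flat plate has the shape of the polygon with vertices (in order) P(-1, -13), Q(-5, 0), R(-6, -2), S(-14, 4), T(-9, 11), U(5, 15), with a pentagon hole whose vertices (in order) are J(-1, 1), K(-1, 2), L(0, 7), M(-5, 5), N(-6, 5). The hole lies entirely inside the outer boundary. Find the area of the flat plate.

Outer boundary:
Apply Gauss's area formula: 2A = Σ (x_i·y_{i+1} − x_{i+1}·y_i), indices taken mod 6.
P→Q: (-1)(0) − (-5)(-13) = -65
Q→R: (-5)(-2) − (-6)(0) = 10
R→S: (-6)(4) − (-14)(-2) = -52
S→T: (-14)(11) − (-9)(4) = -118
T→U: (-9)(15) − (5)(11) = -190
U→P: (5)(-13) − (-1)(15) = -50
Σ = -465
Area = |Σ|/2 = 232.5.
Hole:
Apply the shoelace formula: 2A = Σ (x_i·y_{i+1} − x_{i+1}·y_i), indices taken mod 5.
Σ = (-1) + (-7) + (35) + (5) + (-1) = 31
Area = |Σ|/2 = 15.5.
Net area = 232.5 − 15.5 = 217.

217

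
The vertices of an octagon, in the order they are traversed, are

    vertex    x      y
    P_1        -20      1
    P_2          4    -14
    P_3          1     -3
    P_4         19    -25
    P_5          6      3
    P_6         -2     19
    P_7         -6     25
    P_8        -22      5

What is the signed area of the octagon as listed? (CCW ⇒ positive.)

649.5

P_1→P_2: (-20)(-14) − (4)(1) = 276
P_2→P_3: (4)(-3) − (1)(-14) = 2
P_3→P_4: (1)(-25) − (19)(-3) = 32
P_4→P_5: (19)(3) − (6)(-25) = 207
P_5→P_6: (6)(19) − (-2)(3) = 120
P_6→P_7: (-2)(25) − (-6)(19) = 64
P_7→P_8: (-6)(5) − (-22)(25) = 520
P_8→P_1: (-22)(1) − (-20)(5) = 78
Σ = 1299
Signed area = Σ/2 = 649.5 (positive ⇒ counter-clockwise traversal).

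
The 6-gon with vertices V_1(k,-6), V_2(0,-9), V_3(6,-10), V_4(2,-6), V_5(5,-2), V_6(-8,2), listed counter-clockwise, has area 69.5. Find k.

-3

The doubled signed area Σ (x_i y_{i+1} − x_{i+1} y_i) is linear in k.
With k=0 it equals 106; the coefficient of k is -11 (from the two edges through V_1).
So -11·k + 106 = 2·69.5 = 139 ⇒ k = -3.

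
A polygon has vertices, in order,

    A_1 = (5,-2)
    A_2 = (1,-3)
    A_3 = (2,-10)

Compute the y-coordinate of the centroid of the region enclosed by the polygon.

-5

Apply the surveyor's formula. First the cross-terms c_i = x_i·y_{i+1} − x_{i+1}·y_i:
  -13, -4, 46  ⇒  2A = 29, A = 14.5.
Then Σ (y_i + y_{i+1})·c_i = -435, so ȳ = -435 / (6·14.5) = -5.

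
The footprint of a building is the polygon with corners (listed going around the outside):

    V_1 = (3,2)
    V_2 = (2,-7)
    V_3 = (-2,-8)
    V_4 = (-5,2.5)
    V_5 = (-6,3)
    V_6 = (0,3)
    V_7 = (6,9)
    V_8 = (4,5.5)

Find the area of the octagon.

73.75

Apply the shoelace (surveyor's) formula: 2A = Σ (x_i·y_{i+1} − x_{i+1}·y_i), indices taken mod 8.
Σ = (-25) + (-30) + (-45) + (0) + (-18) + (-18) + (-3) + (-8.5) = -147.5
Area = |Σ|/2 = 73.75.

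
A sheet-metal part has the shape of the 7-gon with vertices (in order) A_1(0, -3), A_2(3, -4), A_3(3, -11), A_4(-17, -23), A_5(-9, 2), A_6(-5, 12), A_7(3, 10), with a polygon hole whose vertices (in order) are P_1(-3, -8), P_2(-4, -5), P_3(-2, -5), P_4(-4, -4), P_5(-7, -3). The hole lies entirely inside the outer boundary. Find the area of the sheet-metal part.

345

Outer boundary:
Apply the shoelace formula: 2A = Σ (x_i·y_{i+1} − x_{i+1}·y_i), indices taken mod 7.
Cross-terms: 9, -21, -256, -241, -98, -86, -9  ⇒  Σ = -702
Area = |Σ|/2 = 351.
Hole:
Apply Gauss's area formula: 2A = Σ (x_i·y_{i+1} − x_{i+1}·y_i), indices taken mod 5.
Cross-terms: -17, 10, -12, -16, 47  ⇒  Σ = 12
Area = |Σ|/2 = 6.
Net area = 351 − 6 = 345.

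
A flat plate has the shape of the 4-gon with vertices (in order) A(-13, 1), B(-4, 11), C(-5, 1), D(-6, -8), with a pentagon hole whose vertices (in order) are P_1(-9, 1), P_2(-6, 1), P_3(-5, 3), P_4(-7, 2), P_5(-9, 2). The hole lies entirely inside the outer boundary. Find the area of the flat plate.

72

Outer boundary:
Apply Gauss's area formula: 2A = Σ (x_i·y_{i+1} − x_{i+1}·y_i), indices taken mod 4.
A→B: (-13)(11) − (-4)(1) = -139
B→C: (-4)(1) − (-5)(11) = 51
C→D: (-5)(-8) − (-6)(1) = 46
D→A: (-6)(1) − (-13)(-8) = -110
Σ = -152
Area = |Σ|/2 = 76.
Hole:
Apply the shoelace (surveyor's) formula: 2A = Σ (x_i·y_{i+1} − x_{i+1}·y_i), indices taken mod 5.
P_1→P_2: (-9)(1) − (-6)(1) = -3
P_2→P_3: (-6)(3) − (-5)(1) = -13
P_3→P_4: (-5)(2) − (-7)(3) = 11
P_4→P_5: (-7)(2) − (-9)(2) = 4
P_5→P_1: (-9)(1) − (-9)(2) = 9
Σ = 8
Area = |Σ|/2 = 4.
Net area = 76 − 4 = 72.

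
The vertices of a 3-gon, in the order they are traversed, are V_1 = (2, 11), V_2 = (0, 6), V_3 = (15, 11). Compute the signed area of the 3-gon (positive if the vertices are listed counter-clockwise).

Apply the shoelace formula: 2A = Σ (x_i·y_{i+1} − x_{i+1}·y_i), indices taken mod 3.
Σ = (12) + (-90) + (143) = 65
Signed area = Σ/2 = 32.5 (positive ⇒ counter-clockwise traversal).

32.5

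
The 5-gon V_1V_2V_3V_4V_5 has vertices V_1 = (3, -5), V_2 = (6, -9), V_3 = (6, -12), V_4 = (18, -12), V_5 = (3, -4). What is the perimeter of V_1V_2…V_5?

|V_1V_2| = √((3)² + (-4)²) = √25 = 5
|V_2V_3| = √((0)² + (-3)²) = √9 = 3
|V_3V_4| = √((12)² + (0)²) = √144 = 12
|V_4V_5| = √((-15)² + (8)²) = √289 = 17
|V_5V_1| = √((0)² + (-1)²) = √1 = 1
Perimeter = 5 + 3 + 12 + 17 + 1 = 38.

38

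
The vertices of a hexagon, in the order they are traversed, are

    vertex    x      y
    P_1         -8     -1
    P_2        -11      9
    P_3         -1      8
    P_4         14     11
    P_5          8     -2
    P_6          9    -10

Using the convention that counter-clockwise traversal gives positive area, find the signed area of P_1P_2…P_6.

-276

Apply the surveyor's formula: 2A = Σ (x_i·y_{i+1} − x_{i+1}·y_i), indices taken mod 6.
Cross-terms: -83, -79, -123, -116, -62, -89  ⇒  Σ = -552
Signed area = Σ/2 = -276 (negative ⇒ clockwise traversal).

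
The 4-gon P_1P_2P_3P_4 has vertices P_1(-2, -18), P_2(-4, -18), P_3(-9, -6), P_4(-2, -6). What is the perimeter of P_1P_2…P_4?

|P_1P_2| = √((-2)² + (0)²) = √4 = 2
|P_2P_3| = √((-5)² + (12)²) = √169 = 13
|P_3P_4| = √((7)² + (0)²) = √49 = 7
|P_4P_1| = √((0)² + (-12)²) = √144 = 12
Perimeter = 2 + 13 + 7 + 12 = 34.

34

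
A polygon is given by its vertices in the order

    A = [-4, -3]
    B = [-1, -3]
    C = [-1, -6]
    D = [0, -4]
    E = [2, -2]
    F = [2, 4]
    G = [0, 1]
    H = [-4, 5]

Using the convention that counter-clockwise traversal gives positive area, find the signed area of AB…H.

Apply the shoelace (surveyor's) formula: 2A = Σ (x_i·y_{i+1} − x_{i+1}·y_i), indices taken mod 8.
A→B: (-4)(-3) − (-1)(-3) = 9
B→C: (-1)(-6) − (-1)(-3) = 3
C→D: (-1)(-4) − (0)(-6) = 4
D→E: (0)(-2) − (2)(-4) = 8
E→F: (2)(4) − (2)(-2) = 12
F→G: (2)(1) − (0)(4) = 2
G→H: (0)(5) − (-4)(1) = 4
H→A: (-4)(-3) − (-4)(5) = 32
Σ = 74
Signed area = Σ/2 = 37 (positive ⇒ counter-clockwise traversal).

37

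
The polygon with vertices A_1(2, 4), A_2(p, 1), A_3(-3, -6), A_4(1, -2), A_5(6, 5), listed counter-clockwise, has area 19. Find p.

1

Write out the shoelace sum; only the two edges meeting at A_2 involve p:
2·Area = [(2·1 − p·4) + (p·(-6) − (-3)·1)] + 43
       = -10·p + 48 = 38
⇒ p = 1.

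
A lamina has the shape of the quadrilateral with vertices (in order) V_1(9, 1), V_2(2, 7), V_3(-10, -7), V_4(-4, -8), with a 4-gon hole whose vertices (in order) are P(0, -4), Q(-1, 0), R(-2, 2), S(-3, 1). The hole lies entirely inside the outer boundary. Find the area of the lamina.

Outer boundary:
Σ = (61) + (56) + (52) + (68) = 237
Area = |Σ|/2 = 118.5.
Hole:
Apply the shoelace formula: 2A = Σ (x_i·y_{i+1} − x_{i+1}·y_i), indices taken mod 4.
Σ = (-4) + (-2) + (4) + (12) = 10
Area = |Σ|/2 = 5.
Net area = 118.5 − 5 = 113.5.

113.5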